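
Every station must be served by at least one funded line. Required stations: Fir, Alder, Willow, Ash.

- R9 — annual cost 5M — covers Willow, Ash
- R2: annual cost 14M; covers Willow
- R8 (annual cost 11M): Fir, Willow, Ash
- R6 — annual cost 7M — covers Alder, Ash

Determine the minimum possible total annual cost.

18

The greedy cost-per-new-station heuristic would pick R9, R6, and R8 for 23, but a cheaper cover exists.
Choose R8 and R6: together they cover Fir, Alder, Willow, Ash — every station.
Total annual cost: 11 + 7 = 18.
No cover costs less than 18.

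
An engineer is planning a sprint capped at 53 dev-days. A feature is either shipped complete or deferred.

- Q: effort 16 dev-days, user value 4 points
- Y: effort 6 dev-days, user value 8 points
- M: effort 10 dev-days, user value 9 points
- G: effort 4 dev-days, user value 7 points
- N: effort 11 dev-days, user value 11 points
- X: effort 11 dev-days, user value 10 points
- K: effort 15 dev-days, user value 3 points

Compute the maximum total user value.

Take Y, M, G, N, and X: effort 6 + 10 + 4 + 11 + 11 = 42 ≤ 53, user value 8 + 9 + 7 + 11 + 10 = 45.
No other feasible combination does better.

45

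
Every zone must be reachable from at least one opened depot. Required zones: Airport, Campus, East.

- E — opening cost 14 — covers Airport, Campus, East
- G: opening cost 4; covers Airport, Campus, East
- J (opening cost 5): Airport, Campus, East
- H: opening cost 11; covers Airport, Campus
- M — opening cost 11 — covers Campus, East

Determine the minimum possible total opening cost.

This is an integer covering problem.
G alone covers Airport, Campus, East — every zone.
Total opening cost: 4.
No cover costs less than 4.

4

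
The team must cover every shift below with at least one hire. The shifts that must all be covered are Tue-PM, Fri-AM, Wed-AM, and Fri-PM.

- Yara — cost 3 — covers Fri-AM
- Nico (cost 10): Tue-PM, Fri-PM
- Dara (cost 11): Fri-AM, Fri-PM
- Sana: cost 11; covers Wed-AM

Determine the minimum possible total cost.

24

This is a weighted set-cover instance.
Choose Yara, Nico, and Sana: together they cover Tue-PM, Fri-AM, Wed-AM, Fri-PM — every shift.
Total cost: 3 + 10 + 11 = 24.
No cover costs less than 24.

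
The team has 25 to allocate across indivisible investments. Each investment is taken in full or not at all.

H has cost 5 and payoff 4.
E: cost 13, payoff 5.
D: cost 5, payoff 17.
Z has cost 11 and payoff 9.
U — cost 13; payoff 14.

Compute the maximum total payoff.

35

Allowing fractional choices, the relaxed optimum would be about 36.7, but investments are indivisible.
H + D + U: cost 5 + 5 + 13 = 23 ≤ 25, payoff 4 + 17 + 14 = 35.
H + D + Z: cost 5 + 5 + 11 = 21 ≤ 25, payoff 4 + 17 + 9 = 30.
D + U: cost 5 + 13 = 18 ≤ 25, payoff 17 + 14 = 31.
Best is H, D, and U with total payoff 35.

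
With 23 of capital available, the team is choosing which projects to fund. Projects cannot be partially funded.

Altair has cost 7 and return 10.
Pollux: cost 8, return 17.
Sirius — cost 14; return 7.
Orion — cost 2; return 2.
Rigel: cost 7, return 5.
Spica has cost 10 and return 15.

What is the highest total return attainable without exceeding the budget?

34

Allowing fractional choices, the relaxed optimum would be about 39.1, but projects are indivisible.
Pollux + Spica: cost 8 + 10 = 18 ≤ 23, return 17 + 15 = 32.
Altair + Pollux + Rigel: cost 7 + 8 + 7 = 22 ≤ 23, return 10 + 17 + 5 = 32.
Pollux + Orion + Spica: cost 8 + 2 + 10 = 20 ≤ 23, return 17 + 2 + 15 = 34.
Best is Pollux, Orion, and Spica with total return 34.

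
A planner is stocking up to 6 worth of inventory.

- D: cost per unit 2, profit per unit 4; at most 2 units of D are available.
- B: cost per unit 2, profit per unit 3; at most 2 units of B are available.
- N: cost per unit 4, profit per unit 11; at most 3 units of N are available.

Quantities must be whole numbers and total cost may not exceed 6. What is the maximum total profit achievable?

15

Take 1×D and 1×N: cost 6 ≤ 6, profit 1·4 + 1·11 = 15.
No other integer combination yields more.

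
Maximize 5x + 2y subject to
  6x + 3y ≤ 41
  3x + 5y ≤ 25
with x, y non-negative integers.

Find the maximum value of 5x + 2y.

32

The continuous relaxation peaks at (6.83, 0) with value 34.17; rounding to a feasible lattice point costs some objective.
(x,y)=(6,1): 6·6+3·1=39≤41, 3·6+5·1=23≤25, objective 32.
(x,y)=(6,0): 6·6+3·0=36≤41, 3·6+5·0=18≤25, objective 30.
(x,y)=(5,2): 6·5+3·2=36≤41, 3·5+5·2=25≤25, objective 29.
No feasible integer point exceeds 32.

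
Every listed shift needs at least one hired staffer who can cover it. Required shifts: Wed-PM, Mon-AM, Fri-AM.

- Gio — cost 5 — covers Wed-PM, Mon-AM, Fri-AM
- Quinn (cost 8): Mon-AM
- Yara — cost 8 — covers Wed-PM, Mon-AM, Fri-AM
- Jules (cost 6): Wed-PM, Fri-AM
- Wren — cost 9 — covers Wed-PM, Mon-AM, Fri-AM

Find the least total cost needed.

Gio alone covers Wed-PM, Mon-AM, Fri-AM — every shift.
Total cost: 5.
No cover costs less than 5.

5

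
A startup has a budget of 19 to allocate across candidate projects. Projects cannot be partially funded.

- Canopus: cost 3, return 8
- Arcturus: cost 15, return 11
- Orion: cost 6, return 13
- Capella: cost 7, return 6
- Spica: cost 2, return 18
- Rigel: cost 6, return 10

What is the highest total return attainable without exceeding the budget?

49

This is an integer program with binary decision variables.
Canopus + Orion + Capella + Spica: cost 3 + 6 + 7 + 2 = 18 ≤ 19, return 8 + 13 + 6 + 18 = 45.
Canopus + Orion + Spica + Rigel: cost 3 + 6 + 2 + 6 = 17 ≤ 19, return 8 + 13 + 18 + 10 = 49.
Best is Canopus, Orion, Spica, and Rigel with total return 49.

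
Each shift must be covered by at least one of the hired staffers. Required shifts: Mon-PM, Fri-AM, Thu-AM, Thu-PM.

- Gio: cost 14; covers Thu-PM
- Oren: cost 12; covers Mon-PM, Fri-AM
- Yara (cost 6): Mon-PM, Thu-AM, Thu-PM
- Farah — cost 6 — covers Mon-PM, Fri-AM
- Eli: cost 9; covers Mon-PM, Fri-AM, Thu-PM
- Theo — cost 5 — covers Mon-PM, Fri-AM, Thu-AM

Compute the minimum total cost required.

Choose Yara and Theo: together they cover Mon-PM, Fri-AM, Thu-AM, Thu-PM — every shift.
Total cost: 6 + 5 = 11.

11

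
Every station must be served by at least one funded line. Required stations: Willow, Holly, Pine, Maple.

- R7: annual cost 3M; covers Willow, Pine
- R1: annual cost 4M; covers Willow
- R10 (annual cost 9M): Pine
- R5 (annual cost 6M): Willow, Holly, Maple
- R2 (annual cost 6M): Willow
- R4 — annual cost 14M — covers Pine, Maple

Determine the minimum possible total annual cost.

This is an integer covering problem.
Choose R7 and R5: together they cover Willow, Holly, Pine, Maple — every station.
Total annual cost: 3 + 6 = 9.
No cover costs less than 9.

9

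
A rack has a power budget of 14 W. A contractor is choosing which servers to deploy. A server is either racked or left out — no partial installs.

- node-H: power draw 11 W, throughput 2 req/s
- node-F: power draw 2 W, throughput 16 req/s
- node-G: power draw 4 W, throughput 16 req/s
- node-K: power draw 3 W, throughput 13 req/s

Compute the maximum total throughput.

45

Allowing fractional choices, the relaxed optimum would be about 45.9, but servers are indivisible.
node-F + node-K: power draw 2 + 3 = 5 ≤ 14, throughput 16 + 13 = 29.
node-F + node-G: power draw 2 + 4 = 6 ≤ 14, throughput 16 + 16 = 32.
node-F + node-G + node-K: power draw 2 + 4 + 3 = 9 ≤ 14, throughput 16 + 16 + 13 = 45.
Best is node-F, node-G, and node-K with total throughput 45.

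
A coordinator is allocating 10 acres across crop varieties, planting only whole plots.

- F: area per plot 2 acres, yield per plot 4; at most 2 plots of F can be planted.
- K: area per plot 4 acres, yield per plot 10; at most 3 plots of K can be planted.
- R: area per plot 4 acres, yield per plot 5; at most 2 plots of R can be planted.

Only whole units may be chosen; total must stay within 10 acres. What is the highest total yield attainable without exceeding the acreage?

24

This is a bounded integer knapsack.
2×K: area 8 ≤ 10, yield 2·10 = 20.
1×F and 2×K: area 10 ≤ 10, yield 1·4 + 2·10 = 24.
Best is 24.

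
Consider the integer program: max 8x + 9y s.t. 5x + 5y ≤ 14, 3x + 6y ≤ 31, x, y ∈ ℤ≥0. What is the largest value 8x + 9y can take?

18

Relaxing integrality, the LP optimum is 25.20 at (x,y) = (0, 2.8), which is not an integer point.
(x,y)=(0,2): 5·0+5·2=10≤14, 3·0+6·2=12≤31, objective 18.
(x,y)=(1,1): 5·1+5·1=10≤14, 3·1+6·1=9≤31, objective 17.
(x,y)=(0,1): 5·0+5·1=5≤14, 3·0+6·1=6≤31, objective 9.
The best lattice point is (0,2), giving 18.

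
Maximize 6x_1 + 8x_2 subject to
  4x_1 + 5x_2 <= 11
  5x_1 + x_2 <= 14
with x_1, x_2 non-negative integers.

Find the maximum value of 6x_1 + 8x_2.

(x_1,x_2)=(0,2): 4·0+5·2=10≤11, 5·0+1·2=2≤14, objective 16.
(x_1,x_2)=(1,1): 4·1+5·1=9≤11, 5·1+1·1=6≤14, objective 14.
No feasible integer point exceeds 16.

16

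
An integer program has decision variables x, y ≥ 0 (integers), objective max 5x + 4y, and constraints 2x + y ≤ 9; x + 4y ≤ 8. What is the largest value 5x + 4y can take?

(x,y)=(4,1): 2·4+1·1=9≤9, 1·4+4·1=8≤8, objective 24.
(x,y)=(4,0): 2·4+1·0=8≤9, 1·4+4·0=4≤8, objective 20.
(x,y)=(3,1): 2·3+1·1=7≤9, 1·3+4·1=7≤8, objective 19.
The best lattice point is (4,1), giving 24.

24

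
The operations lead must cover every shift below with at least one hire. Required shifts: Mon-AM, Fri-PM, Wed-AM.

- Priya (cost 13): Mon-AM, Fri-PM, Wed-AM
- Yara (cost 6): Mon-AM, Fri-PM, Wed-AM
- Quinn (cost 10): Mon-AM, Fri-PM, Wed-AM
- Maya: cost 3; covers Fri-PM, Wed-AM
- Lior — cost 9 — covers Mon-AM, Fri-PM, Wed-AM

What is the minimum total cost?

This is an integer covering problem.
The greedy cost-per-new-shift heuristic would pick Maya and Yara for 9, but a cheaper cover exists.
Yara alone covers Mon-AM, Fri-PM, Wed-AM — every shift.
Total cost: 6.
No cover costs less than 6.

6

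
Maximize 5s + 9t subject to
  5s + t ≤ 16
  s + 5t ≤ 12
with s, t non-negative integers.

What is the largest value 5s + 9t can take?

28

(s,t)=(2,2) is feasible, giving 28.
(s,t)=(3,1) is feasible, giving 24.
(s,t)=(1,2) is feasible, giving 23.
The best lattice point is (2,2), giving 28.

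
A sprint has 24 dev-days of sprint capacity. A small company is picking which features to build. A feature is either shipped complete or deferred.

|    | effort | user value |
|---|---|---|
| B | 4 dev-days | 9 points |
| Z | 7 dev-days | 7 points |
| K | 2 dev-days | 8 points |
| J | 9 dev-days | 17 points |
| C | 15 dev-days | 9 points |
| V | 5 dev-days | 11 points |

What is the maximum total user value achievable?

Take B, K, J, and V: effort 4 + 2 + 9 + 5 = 20 ≤ 24, user value 9 + 8 + 17 + 11 = 45.
No other feasible combination does better.

45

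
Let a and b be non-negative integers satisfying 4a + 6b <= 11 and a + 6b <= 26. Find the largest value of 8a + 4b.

16

The continuous relaxation peaks at (2.75, 0) with value 22.00; rounding to a feasible lattice point costs some objective.
(a,b)=(2,0): 4·2+6·0=8≤11, 1·2+6·0=2≤26, objective 16.
(a,b)=(1,1): 4·1+6·1=10≤11, 1·1+6·1=7≤26, objective 12.
(a,b)=(1,0): 4·1+6·0=4≤11, 1·1+6·0=1≤26, objective 8.
No feasible integer point exceeds 16.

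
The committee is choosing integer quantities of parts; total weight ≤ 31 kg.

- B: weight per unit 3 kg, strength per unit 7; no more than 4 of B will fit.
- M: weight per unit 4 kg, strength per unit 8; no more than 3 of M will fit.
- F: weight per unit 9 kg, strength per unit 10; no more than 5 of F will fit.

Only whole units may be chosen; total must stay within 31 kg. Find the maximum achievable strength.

This is a bounded integer knapsack.
3×B, 3×M, and 1×F: weight 30 ≤ 31, strength 3·7 + 3·8 + 1·10 = 55.
4×B, 2×M, and 1×F: weight 29 ≤ 31, strength 4·7 + 2·8 + 1·10 = 54.
Best is 55.

55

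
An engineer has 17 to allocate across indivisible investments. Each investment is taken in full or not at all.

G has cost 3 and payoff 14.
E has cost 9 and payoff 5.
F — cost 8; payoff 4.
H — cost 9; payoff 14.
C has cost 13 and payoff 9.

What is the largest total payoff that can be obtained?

28

G + H: cost 3 + 9 = 12 ≤ 17, payoff 14 + 14 = 28.
G + C: cost 3 + 13 = 16 ≤ 17, payoff 14 + 9 = 23.
G + E: cost 3 + 9 = 12 ≤ 17, payoff 14 + 5 = 19.
Best is G and H with total payoff 28.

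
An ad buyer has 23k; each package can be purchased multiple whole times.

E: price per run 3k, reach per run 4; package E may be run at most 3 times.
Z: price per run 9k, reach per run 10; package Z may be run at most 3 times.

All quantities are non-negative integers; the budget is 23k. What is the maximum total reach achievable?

24

1×E and 2×Z: price 21 ≤ 23, reach 1·4 + 2·10 = 24.
3×E and 1×Z: price 18 ≤ 23, reach 3·4 + 1·10 = 22.
Best is 24.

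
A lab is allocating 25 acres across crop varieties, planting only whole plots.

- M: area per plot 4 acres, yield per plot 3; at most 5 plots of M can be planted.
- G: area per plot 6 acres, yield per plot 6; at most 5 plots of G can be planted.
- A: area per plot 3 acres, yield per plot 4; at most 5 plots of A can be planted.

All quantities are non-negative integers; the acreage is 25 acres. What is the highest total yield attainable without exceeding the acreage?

1×M, 1×G, and 5×A: area 25 ≤ 25, yield 1·3 + 1·6 + 5·4 = 29.
2×G and 4×A: area 24 ≤ 25, yield 2·6 + 4·4 = 28.
Best is 29.

29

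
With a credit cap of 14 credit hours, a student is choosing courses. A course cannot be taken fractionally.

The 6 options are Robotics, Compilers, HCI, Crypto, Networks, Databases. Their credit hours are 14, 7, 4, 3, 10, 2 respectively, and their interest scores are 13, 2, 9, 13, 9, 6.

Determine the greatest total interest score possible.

28

This is an integer program with binary decision variables.
Allowing fractional choices, the relaxed optimum would be about 32.6, but courses are indivisible.
HCI + Crypto: credit hours 4 + 3 = 7 ≤ 14, interest score 9 + 13 = 22.
HCI + Crypto + Databases: credit hours 4 + 3 + 2 = 9 ≤ 14, interest score 9 + 13 + 6 = 28.
Compilers + HCI + Crypto: credit hours 7 + 4 + 3 = 14 ≤ 14, interest score 2 + 9 + 13 = 24.
Best is HCI, Crypto, and Databases with total interest score 28.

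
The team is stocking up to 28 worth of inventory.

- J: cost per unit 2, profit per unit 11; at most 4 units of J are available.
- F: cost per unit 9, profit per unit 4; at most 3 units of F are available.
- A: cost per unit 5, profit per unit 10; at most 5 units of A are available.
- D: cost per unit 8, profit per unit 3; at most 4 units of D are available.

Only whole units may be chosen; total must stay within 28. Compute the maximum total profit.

This is a bounded integer knapsack.
J has the best ratio (11/2); taking only J gives at most 4×11 = 44 (stopped by the supply cap of 4).
Mixing does better — 4×J and 4×A: cost 28 ≤ 28, profit 4·11 + 4·10 = 84.

84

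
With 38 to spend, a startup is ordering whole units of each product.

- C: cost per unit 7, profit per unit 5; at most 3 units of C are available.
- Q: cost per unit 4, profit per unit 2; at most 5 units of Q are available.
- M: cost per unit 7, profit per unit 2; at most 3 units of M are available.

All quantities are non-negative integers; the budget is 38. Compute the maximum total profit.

23

3×C, 2×Q, and 1×M: cost 36 ≤ 38, profit 3·5 + 2·2 + 1·2 = 21.
3×C and 4×Q: cost 37 ≤ 38, profit 3·5 + 4·2 = 23.
Best is 23.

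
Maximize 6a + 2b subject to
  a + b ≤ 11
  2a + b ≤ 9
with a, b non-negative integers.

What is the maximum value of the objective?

Relaxing integrality, the LP optimum is 27.00 at (a,b) = (4.5, 0), which is not an integer point.
(a,b)=(4,1): 1·4+1·1=5≤11, 2·4+1·1=9≤9, objective 26.
(a,b)=(4,0): 1·4+1·0=4≤11, 2·4+1·0=8≤9, objective 24.
No feasible integer point exceeds 26.

26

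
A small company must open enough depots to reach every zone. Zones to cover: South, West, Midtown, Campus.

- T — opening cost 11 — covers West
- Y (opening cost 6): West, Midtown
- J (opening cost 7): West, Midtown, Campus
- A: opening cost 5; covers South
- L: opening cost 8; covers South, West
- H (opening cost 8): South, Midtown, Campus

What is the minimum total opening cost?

12

This is an integer covering problem.
Choose J and A: together they cover South, West, Midtown, Campus — every zone.
Total opening cost: 7 + 5 = 12.
No cover costs less than 12.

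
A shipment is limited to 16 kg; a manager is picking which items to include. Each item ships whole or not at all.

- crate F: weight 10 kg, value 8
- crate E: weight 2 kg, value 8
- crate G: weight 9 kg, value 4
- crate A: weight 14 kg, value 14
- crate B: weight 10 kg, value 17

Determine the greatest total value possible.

crate E + crate A: weight 2 + 14 = 16 ≤ 16, value 8 + 14 = 22.
crate E + crate B: weight 2 + 10 = 12 ≤ 16, value 8 + 17 = 25.
Best is crate E and crate B with total value 25.

25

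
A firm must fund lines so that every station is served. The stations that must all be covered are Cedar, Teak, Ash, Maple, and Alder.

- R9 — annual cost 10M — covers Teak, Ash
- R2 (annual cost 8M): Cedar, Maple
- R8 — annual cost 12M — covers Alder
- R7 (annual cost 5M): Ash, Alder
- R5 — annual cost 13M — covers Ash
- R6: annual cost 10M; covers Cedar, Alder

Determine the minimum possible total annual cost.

Choose R9, R2, and R7: together they cover Cedar, Teak, Ash, Maple, Alder — every station.
Total annual cost: 10 + 8 + 5 = 23.
No cover costs less than 23.

23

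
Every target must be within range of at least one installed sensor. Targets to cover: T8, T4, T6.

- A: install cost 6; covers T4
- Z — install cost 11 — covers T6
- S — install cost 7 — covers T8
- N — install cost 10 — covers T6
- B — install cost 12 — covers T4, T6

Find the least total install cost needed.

19

The greedy cost-per-new-target heuristic would pick A, S, and N for 23, but a cheaper cover exists.
Choose S and B: together they cover T8, T4, T6 — every target.
Total install cost: 7 + 12 = 19.
No cover costs less than 19.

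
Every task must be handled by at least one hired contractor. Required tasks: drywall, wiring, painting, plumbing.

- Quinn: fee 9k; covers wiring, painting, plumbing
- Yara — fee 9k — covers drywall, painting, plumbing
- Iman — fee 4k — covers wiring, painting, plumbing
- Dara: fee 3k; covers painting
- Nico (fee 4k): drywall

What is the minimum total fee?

8

Choose Iman and Nico: together they cover drywall, wiring, painting, plumbing — every task.
Total fee: 4 + 4 = 8.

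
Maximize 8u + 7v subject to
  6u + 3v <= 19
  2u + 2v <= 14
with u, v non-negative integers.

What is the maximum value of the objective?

(u,v)=(0,6) is feasible, giving 42.
(u,v)=(0,5) is feasible, giving 35.
The best lattice point is (0,6), giving 42.

42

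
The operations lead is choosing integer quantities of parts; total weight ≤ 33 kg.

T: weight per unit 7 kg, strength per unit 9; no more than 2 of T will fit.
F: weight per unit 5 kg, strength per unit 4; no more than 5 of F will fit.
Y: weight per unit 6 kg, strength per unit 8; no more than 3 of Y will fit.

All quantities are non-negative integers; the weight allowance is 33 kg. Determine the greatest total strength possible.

42

Y has the best ratio (8/6); taking only Y gives at most 3×8 = 24 (stopped by the supply cap of 3).
Mixing does better — 2×T and 3×Y: weight 32 ≤ 33, strength 2·9 + 3·8 = 42.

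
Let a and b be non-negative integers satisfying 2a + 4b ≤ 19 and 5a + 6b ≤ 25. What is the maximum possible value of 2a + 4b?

16

Relaxing integrality, the LP optimum is 16.67 at (a,b) = (0, 4.17), which is not an integer point.
(a,b)=(0,4): 2·0+4·4=16≤19, 5·0+6·4=24≤25, objective 16.
(a,b)=(1,3): 2·1+4·3=14≤19, 5·1+6·3=23≤25, objective 14.
(a,b)=(0,3): 2·0+4·3=12≤19, 5·0+6·3=18≤25, objective 12.
The best lattice point is (0,4), giving 16.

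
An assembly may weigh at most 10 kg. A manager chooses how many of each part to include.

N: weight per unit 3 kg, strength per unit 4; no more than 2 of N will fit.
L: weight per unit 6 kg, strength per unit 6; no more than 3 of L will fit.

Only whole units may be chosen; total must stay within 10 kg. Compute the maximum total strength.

10

This is a bounded integer knapsack.
1×N and 1×L: weight 9 ≤ 10, strength 1·4 + 1·6 = 10.
2×N: weight 6 ≤ 10, strength 2·4 = 8.
Best is 10.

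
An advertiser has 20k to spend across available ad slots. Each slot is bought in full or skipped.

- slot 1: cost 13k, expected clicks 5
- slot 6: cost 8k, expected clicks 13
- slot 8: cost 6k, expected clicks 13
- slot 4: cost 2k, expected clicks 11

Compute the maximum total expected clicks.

Allowing fractional choices, the relaxed optimum would be about 38.5, but ad slots are indivisible.
slot 6 + slot 8 + slot 4: cost 8 + 6 + 2 = 16 ≤ 20, expected clicks 13 + 13 + 11 = 37.
slot 6 + slot 8: cost 8 + 6 = 14 ≤ 20, expected clicks 13 + 13 = 26.
Best is slot 6, slot 8, and slot 4 with total expected clicks 37.

37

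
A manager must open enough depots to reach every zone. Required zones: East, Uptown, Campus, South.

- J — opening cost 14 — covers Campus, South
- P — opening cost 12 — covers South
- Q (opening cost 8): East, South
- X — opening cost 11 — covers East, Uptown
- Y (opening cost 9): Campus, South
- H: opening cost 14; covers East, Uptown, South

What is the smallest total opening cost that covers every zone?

The greedy cost-per-new-zone heuristic would pick Q, Y, and X for 28, but a cheaper cover exists.
Choose X and Y: together they cover East, Uptown, Campus, South — every zone.
Total opening cost: 11 + 9 = 20.
No cover costs less than 20.

20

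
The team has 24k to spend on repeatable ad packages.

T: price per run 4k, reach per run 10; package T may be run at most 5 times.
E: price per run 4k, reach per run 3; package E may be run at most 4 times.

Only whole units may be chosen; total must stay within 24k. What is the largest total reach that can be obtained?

53

5×T and 1×E: price 24 ≤ 24, reach 5·10 + 1·3 = 53.
5×T: price 20 ≤ 24, reach 5·10 = 50.
Best is 53.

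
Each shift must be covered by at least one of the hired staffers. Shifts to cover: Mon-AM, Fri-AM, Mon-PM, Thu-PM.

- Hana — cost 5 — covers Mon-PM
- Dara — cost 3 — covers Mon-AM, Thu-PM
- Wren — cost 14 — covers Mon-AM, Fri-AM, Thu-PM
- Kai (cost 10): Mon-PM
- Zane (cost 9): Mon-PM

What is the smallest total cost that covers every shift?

This is an integer covering problem.
The greedy cost-per-new-shift heuristic would pick Dara, Hana, and Wren for 22, but a cheaper cover exists.
Choose Hana and Wren: together they cover Mon-AM, Fri-AM, Mon-PM, Thu-PM — every shift.
Total cost: 5 + 14 = 19.
No cover costs less than 19.

19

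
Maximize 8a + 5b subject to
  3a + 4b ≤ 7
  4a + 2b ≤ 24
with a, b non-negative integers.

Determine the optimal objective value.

16

(a,b)=(2,0) is feasible, giving 16.
(a,b)=(1,1) is feasible, giving 13.
Maximum is 16 at (a,b)=(2,0).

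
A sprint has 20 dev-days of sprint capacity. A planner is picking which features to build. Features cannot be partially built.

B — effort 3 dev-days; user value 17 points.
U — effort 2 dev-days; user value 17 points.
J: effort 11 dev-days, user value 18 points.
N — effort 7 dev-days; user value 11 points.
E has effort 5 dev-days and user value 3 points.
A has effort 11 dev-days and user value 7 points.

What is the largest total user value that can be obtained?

52

Allowing fractional choices, the relaxed optimum would be about 58.3, but features are indivisible.
U + J + N: effort 2 + 11 + 7 = 20 ≤ 20, user value 17 + 18 + 11 = 46.
B + U + J: effort 3 + 2 + 11 = 16 ≤ 20, user value 17 + 17 + 18 = 52.
B + U + N + E: effort 3 + 2 + 7 + 5 = 17 ≤ 20, user value 17 + 17 + 11 + 3 = 48.
Best is B, U, and J with total user value 52.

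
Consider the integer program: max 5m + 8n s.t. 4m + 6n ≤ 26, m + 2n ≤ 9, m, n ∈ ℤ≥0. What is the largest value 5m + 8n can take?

(m,n)=(2,3): 4·2+6·3=26≤26, 1·2+2·3=8≤9, objective 34.
(m,n)=(0,4): 4·0+6·4=24≤26, 1·0+2·4=8≤9, objective 32.
The best lattice point is (2,3), giving 34.

34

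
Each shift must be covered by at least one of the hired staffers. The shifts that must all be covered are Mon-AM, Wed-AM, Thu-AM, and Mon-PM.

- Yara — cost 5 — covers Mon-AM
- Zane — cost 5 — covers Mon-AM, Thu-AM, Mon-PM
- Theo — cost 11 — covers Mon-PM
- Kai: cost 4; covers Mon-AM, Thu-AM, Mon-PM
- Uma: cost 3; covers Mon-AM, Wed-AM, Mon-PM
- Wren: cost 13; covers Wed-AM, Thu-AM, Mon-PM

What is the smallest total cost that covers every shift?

Choose Kai and Uma: together they cover Mon-AM, Wed-AM, Thu-AM, Mon-PM — every shift.
Total cost: 4 + 3 = 7.
No cover costs less than 7.

7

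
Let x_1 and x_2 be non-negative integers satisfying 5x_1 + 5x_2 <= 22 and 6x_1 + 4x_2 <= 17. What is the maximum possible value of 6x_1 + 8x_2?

(x_1,x_2)=(0,4) is feasible, giving 32.
(x_1,x_2)=(0,3) is feasible, giving 24.
No feasible integer point exceeds 32.

32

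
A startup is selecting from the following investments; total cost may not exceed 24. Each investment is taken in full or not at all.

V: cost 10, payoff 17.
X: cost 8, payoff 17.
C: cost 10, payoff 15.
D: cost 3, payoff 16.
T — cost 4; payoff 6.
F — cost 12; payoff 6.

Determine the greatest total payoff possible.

50

This is a 0-1 knapsack instance.
Allowing fractional choices, the relaxed optimum would be about 54.5, but investments are indivisible.
V + C + D: cost 10 + 10 + 3 = 23 ≤ 24, payoff 17 + 15 + 16 = 48.
X + C + D: cost 8 + 10 + 3 = 21 ≤ 24, payoff 17 + 15 + 16 = 48.
V + X + D: cost 10 + 8 + 3 = 21 ≤ 24, payoff 17 + 17 + 16 = 50.
Best is V, X, and D with total payoff 50.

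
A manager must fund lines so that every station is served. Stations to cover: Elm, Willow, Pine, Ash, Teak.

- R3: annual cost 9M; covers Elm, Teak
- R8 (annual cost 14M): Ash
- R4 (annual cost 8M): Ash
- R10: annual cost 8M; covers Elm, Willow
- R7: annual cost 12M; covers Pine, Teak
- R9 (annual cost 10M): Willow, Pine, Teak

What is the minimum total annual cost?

26

This is a weighted set-cover instance.
Choose R4, R10, and R9: together they cover Elm, Willow, Pine, Ash, Teak — every station.
Total annual cost: 8 + 8 + 10 = 26.
No cover costs less than 26.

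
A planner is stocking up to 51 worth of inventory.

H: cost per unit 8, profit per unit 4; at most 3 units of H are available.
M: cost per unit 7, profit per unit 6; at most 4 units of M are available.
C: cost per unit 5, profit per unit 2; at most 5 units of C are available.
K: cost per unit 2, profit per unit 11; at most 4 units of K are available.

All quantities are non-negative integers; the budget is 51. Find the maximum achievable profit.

1×H, 4×M, 1×C, and 4×K: cost 49 ≤ 51, profit 1·4 + 4·6 + 1·2 + 4·11 = 74.
4×M, 3×C, and 4×K: cost 51 ≤ 51, profit 4·6 + 3·2 + 4·11 = 74.
Best is 74.

74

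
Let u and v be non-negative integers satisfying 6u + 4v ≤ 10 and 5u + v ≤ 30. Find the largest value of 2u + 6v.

(u,v)=(0,2): 6·0+4·2=8≤10, 5·0+1·2=2≤30, objective 12.
(u,v)=(1,1): 6·1+4·1=10≤10, 5·1+1·1=6≤30, objective 8.
(u,v)=(0,1): 6·0+4·1=4≤10, 5·0+1·1=1≤30, objective 6.
Maximum is 12 at (u,v)=(0,2).

12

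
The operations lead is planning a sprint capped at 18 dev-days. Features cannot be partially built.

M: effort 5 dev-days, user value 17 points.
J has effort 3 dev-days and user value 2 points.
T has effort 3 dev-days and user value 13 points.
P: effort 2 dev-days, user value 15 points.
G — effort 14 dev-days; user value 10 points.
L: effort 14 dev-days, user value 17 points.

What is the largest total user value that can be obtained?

47

Allowing fractional choices, the relaxed optimum would be about 54.7, but features are indivisible.
M + J + T + P: effort 5 + 3 + 3 + 2 = 13 ≤ 18, user value 17 + 2 + 13 + 15 = 47.
M + T + P: effort 5 + 3 + 2 = 10 ≤ 18, user value 17 + 13 + 15 = 45.
Best is M, J, T, and P with total user value 47.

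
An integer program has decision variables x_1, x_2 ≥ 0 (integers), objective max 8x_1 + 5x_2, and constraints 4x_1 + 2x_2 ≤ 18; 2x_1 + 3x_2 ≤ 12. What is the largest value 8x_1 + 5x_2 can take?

37

Relaxing integrality, the LP optimum is 37.50 at (x_1,x_2) = (3.75, 1.5), which is not an integer point.
(x_1,x_2)=(4,1): 4·4+2·1=18≤18, 2·4+3·1=11≤12, objective 37.
(x_1,x_2)=(3,2): 4·3+2·2=16≤18, 2·3+3·2=12≤12, objective 34.
(x_1,x_2)=(4,0): 4·4+2·0=16≤18, 2·4+3·0=8≤12, objective 32.
(x_1,x_2)=(3,1): 4·3+2·1=14≤18, 2·3+3·1=9≤12, objective 29.
No feasible integer point exceeds 37.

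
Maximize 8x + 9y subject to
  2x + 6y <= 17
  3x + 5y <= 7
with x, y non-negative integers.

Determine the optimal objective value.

Relaxing integrality, the LP optimum is 18.67 at (x,y) = (2.33, 0), which is not an integer point.
(x,y)=(2,0): 2·2+6·0=4≤17, 3·2+5·0=6≤7, objective 16.
(x,y)=(1,0): 2·1+6·0=2≤17, 3·1+5·0=3≤7, objective 8.
Maximum is 16 at (x,y)=(2,0).

16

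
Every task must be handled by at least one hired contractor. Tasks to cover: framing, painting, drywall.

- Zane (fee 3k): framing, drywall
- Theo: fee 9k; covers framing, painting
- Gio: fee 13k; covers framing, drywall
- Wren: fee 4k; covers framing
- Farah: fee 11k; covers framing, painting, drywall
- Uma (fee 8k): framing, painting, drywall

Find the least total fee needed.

This is a weighted set-cover instance.
The greedy cost-per-new-task heuristic would pick Zane and Uma for 11, but a cheaper cover exists.
Uma alone covers framing, painting, drywall — every task.
Total fee: 8.
No cover costs less than 8.

8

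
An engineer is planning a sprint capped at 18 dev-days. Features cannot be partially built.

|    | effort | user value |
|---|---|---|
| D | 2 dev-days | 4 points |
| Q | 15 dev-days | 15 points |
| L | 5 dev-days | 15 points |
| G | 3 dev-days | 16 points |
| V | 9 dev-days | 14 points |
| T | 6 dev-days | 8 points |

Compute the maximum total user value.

45

Treat it as a binary knapsack problem.
Take L, G, and V: effort 5 + 3 + 9 = 17 ≤ 18, user value 15 + 16 + 14 = 45.
No other feasible combination does better.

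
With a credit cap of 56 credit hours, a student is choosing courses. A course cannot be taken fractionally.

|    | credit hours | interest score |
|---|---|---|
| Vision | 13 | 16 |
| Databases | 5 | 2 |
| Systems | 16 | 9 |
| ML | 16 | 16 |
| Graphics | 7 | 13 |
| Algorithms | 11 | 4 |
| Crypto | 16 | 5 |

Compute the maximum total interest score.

Treat it as a binary knapsack problem.
Vision + Databases + ML + Graphics + Algorithms: credit hours 13 + 5 + 16 + 7 + 11 = 52 ≤ 56, interest score 16 + 2 + 16 + 13 + 4 = 51.
Vision + Systems + ML + Graphics: credit hours 13 + 16 + 16 + 7 = 52 ≤ 56, interest score 16 + 9 + 16 + 13 = 54.
Best is Vision, Systems, ML, and Graphics with total interest score 54.

54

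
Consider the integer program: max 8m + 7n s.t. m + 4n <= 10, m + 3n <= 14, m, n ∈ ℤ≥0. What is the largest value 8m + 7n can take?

80

(m,n)=(10,0): 1·10+4·0=10≤10, 1·10+3·0=10≤14, objective 80.
(m,n)=(9,0): 1·9+4·0=9≤10, 1·9+3·0=9≤14, objective 72.
Maximum is 80 at (m,n)=(10,0).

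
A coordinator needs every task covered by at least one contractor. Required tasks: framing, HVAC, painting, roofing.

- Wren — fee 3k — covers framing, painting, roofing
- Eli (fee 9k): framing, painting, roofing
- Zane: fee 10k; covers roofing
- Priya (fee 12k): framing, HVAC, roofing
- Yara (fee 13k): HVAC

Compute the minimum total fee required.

Choose Wren and Priya: together they cover framing, HVAC, painting, roofing — every task.
Total fee: 3 + 12 = 15.
No cover costs less than 15.

15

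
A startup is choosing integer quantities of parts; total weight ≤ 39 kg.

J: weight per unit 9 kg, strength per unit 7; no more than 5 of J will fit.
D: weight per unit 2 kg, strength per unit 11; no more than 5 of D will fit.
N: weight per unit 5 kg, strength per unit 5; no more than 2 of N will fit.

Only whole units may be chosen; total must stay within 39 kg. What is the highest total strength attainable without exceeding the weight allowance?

2×J, 5×D, and 2×N: weight 38 ≤ 39, strength 2·7 + 5·11 + 2·5 = 79.
3×J and 5×D: weight 37 ≤ 39, strength 3·7 + 5·11 = 76.
Best is 79.

79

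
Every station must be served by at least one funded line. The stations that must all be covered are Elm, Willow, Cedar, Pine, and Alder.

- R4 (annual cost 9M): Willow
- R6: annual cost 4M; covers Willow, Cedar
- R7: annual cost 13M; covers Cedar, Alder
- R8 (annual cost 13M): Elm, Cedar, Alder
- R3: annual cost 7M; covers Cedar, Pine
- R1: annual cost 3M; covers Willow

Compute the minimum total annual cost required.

The greedy cost-per-new-station heuristic would pick R6, R8, and R3 for 24, but a cheaper cover exists.
Choose R8, R3, and R1: together they cover Elm, Willow, Cedar, Pine, Alder — every station.
Total annual cost: 13 + 7 + 3 = 23.
No cover costs less than 23.

23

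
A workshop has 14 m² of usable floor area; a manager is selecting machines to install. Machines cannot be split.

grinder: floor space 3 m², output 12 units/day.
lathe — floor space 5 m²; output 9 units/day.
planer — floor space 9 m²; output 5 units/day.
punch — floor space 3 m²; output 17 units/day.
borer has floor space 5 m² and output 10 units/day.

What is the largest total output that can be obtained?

39

Treat it as a binary knapsack problem.
Allowing fractional choices, the relaxed optimum would be about 44.4, but machines are indivisible.
lathe + punch + borer: floor space 5 + 3 + 5 = 13 ≤ 14, output 9 + 17 + 10 = 36.
grinder + lathe + punch: floor space 3 + 5 + 3 = 11 ≤ 14, output 12 + 9 + 17 = 38.
grinder + punch + borer: floor space 3 + 3 + 5 = 11 ≤ 14, output 12 + 17 + 10 = 39.
Best is grinder, punch, and borer with total output 39.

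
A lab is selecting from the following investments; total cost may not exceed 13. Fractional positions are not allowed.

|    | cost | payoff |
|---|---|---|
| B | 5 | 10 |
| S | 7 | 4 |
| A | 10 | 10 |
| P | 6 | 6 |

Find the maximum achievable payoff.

Take B and P: cost 5 + 6 = 11 ≤ 13, payoff 10 + 6 = 16.
No other feasible combination does better.

16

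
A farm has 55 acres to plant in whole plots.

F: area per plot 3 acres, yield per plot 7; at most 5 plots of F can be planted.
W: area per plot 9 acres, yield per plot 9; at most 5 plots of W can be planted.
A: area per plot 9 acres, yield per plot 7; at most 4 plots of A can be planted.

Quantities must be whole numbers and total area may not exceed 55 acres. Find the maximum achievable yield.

This is a bounded integer knapsack.
5×F and 4×W: area 51 ≤ 55, yield 5·7 + 4·9 = 71.
5×F, 3×W, and 1×A: area 51 ≤ 55, yield 5·7 + 3·9 + 1·7 = 69.
Best is 71.

71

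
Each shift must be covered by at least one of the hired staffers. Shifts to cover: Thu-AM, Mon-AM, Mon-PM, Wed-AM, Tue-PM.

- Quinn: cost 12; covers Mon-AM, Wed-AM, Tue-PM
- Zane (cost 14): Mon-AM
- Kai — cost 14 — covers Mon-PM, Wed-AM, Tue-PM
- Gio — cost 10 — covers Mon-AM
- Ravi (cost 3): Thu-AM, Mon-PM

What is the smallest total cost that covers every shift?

15

Choose Quinn and Ravi: together they cover Thu-AM, Mon-AM, Mon-PM, Wed-AM, Tue-PM — every shift.
Total cost: 12 + 3 = 15.
No cover costs less than 15.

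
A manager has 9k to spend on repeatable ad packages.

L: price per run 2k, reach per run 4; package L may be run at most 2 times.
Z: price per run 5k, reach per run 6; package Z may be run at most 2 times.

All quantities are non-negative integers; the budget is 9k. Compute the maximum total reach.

1×L and 1×Z: price 7 ≤ 9, reach 1·4 + 1·6 = 10.
2×L and 1×Z: price 9 ≤ 9, reach 2·4 + 1·6 = 14.
Best is 14.

14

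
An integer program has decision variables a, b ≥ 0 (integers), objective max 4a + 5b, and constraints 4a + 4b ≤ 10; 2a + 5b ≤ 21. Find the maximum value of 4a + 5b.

(a,b)=(0,2) is feasible, giving 10.
(a,b)=(1,1) is feasible, giving 9.
(a,b)=(0,1) is feasible, giving 5.
Maximum is 10 at (a,b)=(0,2).

10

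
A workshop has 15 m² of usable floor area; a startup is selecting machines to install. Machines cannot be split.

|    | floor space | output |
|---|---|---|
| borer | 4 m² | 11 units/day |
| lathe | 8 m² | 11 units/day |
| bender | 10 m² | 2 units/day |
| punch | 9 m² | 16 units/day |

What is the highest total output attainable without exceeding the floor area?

This is a 0-1 knapsack instance.
Allowing fractional choices, the relaxed optimum would be about 29.8, but machines are indivisible.
borer + lathe: floor space 4 + 8 = 12 ≤ 15, output 11 + 11 = 22.
borer + punch: floor space 4 + 9 = 13 ≤ 15, output 11 + 16 = 27.
Best is borer and punch with total output 27.

27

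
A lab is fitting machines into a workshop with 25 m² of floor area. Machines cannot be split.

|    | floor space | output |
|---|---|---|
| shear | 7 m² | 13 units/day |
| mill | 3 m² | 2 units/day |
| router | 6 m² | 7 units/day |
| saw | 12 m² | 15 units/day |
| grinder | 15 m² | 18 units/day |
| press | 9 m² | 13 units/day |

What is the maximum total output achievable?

35

Take shear, router, and saw: floor space 7 + 6 + 12 = 25 ≤ 25, output 13 + 7 + 15 = 35.
No feasible combination exceeds this.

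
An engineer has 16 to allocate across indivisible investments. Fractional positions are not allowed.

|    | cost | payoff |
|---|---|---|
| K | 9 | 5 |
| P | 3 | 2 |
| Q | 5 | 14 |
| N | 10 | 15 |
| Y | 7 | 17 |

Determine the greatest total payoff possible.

33

Allowing fractional choices, the relaxed optimum would be about 37.0, but investments are indivisible.
P + Q + Y: cost 3 + 5 + 7 = 15 ≤ 16, payoff 2 + 14 + 17 = 33.
Q + N: cost 5 + 10 = 15 ≤ 16, payoff 14 + 15 = 29.
Q + Y: cost 5 + 7 = 12 ≤ 16, payoff 14 + 17 = 31.
Best is P, Q, and Y with total payoff 33.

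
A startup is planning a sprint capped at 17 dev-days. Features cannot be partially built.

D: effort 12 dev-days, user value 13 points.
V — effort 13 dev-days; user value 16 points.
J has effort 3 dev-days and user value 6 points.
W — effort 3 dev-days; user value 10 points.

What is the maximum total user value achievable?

This is a 0-1 knapsack instance.
Allowing fractional choices, the relaxed optimum would be about 29.5, but features are indivisible.
V + W: effort 13 + 3 = 16 ≤ 17, user value 16 + 10 = 26.
D + W: effort 12 + 3 = 15 ≤ 17, user value 13 + 10 = 23.
V + J: effort 13 + 3 = 16 ≤ 17, user value 16 + 6 = 22.
Best is V and W with total user value 26.

26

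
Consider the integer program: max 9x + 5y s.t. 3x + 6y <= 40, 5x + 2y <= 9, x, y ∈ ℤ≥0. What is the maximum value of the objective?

The continuous relaxation peaks at (0, 4.5) with value 22.50; rounding to a feasible lattice point costs some objective.
(x,y)=(0,4) is feasible, giving 20.
(x,y)=(0,3) is feasible, giving 15.
Maximum is 20 at (x,y)=(0,4).

20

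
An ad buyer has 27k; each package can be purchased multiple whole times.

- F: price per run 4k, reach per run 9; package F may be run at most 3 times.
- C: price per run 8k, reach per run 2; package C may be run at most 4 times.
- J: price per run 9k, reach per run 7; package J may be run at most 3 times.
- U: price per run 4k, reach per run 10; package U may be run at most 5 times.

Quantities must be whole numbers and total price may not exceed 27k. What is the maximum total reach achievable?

59

Take 1×F and 5×U: price 24 ≤ 27, reach 1·9 + 5·10 = 59.
U has the best ratio (10/4) and is taken to its limit of 5; remaining capacity is filled optimally with the others.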